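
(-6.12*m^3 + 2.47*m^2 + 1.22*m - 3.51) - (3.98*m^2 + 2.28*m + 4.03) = -6.12*m^3 - 1.51*m^2 - 1.06*m - 7.54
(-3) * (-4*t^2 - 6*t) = 12*t^2 + 18*t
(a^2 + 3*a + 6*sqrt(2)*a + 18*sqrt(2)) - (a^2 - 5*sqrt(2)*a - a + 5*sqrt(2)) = 4*a + 11*sqrt(2)*a + 13*sqrt(2)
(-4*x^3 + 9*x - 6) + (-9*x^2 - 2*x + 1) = -4*x^3 - 9*x^2 + 7*x - 5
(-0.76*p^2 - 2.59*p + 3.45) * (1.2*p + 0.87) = -0.912*p^3 - 3.7692*p^2 + 1.8867*p + 3.0015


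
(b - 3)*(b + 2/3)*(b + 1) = b^3 - 4*b^2/3 - 13*b/3 - 2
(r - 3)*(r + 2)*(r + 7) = r^3 + 6*r^2 - 13*r - 42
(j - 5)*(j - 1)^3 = j^4 - 8*j^3 + 18*j^2 - 16*j + 5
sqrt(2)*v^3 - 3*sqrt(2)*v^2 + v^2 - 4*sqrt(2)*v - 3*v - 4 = (v - 4)*(v + 1)*(sqrt(2)*v + 1)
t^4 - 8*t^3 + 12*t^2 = t^2*(t - 6)*(t - 2)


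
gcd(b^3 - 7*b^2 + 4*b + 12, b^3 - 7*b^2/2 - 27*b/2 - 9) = b^2 - 5*b - 6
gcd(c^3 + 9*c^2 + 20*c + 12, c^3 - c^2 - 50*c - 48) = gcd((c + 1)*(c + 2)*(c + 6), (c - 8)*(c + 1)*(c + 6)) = c^2 + 7*c + 6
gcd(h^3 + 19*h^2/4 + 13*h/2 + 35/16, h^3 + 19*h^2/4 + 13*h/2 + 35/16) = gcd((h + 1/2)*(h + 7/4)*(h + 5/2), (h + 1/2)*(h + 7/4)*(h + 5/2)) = h^3 + 19*h^2/4 + 13*h/2 + 35/16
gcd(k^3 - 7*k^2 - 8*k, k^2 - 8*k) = k^2 - 8*k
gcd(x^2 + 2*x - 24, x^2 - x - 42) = x + 6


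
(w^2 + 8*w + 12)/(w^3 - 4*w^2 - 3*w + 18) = (w + 6)/(w^2 - 6*w + 9)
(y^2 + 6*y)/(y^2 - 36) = y/(y - 6)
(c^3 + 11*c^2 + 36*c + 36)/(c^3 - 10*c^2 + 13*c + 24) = (c^3 + 11*c^2 + 36*c + 36)/(c^3 - 10*c^2 + 13*c + 24)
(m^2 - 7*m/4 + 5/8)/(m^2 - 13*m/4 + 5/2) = (m - 1/2)/(m - 2)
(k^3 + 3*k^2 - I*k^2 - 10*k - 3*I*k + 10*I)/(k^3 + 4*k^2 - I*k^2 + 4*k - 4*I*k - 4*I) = (k^2 + 3*k - 10)/(k^2 + 4*k + 4)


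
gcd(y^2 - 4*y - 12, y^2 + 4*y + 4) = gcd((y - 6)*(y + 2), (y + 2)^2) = y + 2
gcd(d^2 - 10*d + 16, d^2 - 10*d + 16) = d^2 - 10*d + 16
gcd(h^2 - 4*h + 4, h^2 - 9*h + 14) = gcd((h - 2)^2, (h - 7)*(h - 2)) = h - 2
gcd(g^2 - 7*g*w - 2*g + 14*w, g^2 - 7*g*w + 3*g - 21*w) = -g + 7*w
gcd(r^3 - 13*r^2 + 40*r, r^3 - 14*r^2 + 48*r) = r^2 - 8*r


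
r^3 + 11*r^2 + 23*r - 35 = (r - 1)*(r + 5)*(r + 7)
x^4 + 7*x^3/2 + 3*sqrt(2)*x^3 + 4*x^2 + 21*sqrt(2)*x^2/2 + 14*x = x*(x + 7/2)*(x + sqrt(2))*(x + 2*sqrt(2))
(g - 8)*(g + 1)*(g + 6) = g^3 - g^2 - 50*g - 48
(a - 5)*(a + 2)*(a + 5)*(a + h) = a^4 + a^3*h + 2*a^3 + 2*a^2*h - 25*a^2 - 25*a*h - 50*a - 50*h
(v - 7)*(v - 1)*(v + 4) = v^3 - 4*v^2 - 25*v + 28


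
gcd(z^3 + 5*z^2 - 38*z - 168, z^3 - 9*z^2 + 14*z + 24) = z - 6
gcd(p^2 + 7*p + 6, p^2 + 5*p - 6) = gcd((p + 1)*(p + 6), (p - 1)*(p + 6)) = p + 6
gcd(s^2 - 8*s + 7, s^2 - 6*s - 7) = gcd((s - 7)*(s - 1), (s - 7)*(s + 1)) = s - 7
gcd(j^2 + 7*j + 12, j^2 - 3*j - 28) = j + 4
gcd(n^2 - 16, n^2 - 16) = n^2 - 16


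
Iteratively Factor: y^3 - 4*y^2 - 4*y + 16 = (y + 2)*(y^2 - 6*y + 8) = (y - 4)*(y + 2)*(y - 2)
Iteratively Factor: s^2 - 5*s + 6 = (s - 2)*(s - 3)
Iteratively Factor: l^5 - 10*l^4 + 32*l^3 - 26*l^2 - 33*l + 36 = (l - 4)*(l^4 - 6*l^3 + 8*l^2 + 6*l - 9) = (l - 4)*(l + 1)*(l^3 - 7*l^2 + 15*l - 9) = (l - 4)*(l - 1)*(l + 1)*(l^2 - 6*l + 9) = (l - 4)*(l - 3)*(l - 1)*(l + 1)*(l - 3)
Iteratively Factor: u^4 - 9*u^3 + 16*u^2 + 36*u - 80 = (u - 5)*(u^3 - 4*u^2 - 4*u + 16) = (u - 5)*(u + 2)*(u^2 - 6*u + 8) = (u - 5)*(u - 2)*(u + 2)*(u - 4)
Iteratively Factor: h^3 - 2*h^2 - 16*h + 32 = (h - 2)*(h^2 - 16) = (h - 2)*(h + 4)*(h - 4)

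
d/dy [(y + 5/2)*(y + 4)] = 2*y + 13/2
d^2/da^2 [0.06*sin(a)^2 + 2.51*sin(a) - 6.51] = -2.51*sin(a) + 0.12*cos(2*a)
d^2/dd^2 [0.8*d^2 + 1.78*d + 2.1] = 1.60000000000000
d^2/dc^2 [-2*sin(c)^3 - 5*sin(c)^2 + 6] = 18*sin(c)^3 + 20*sin(c)^2 - 12*sin(c) - 10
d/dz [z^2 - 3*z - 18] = 2*z - 3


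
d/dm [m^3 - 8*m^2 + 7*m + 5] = 3*m^2 - 16*m + 7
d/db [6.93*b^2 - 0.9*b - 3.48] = 13.86*b - 0.9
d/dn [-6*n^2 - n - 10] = -12*n - 1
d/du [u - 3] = 1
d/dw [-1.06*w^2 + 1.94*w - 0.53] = 1.94 - 2.12*w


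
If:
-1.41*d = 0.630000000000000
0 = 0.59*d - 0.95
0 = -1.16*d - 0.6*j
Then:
No Solution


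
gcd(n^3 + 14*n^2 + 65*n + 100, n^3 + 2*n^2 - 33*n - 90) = n + 5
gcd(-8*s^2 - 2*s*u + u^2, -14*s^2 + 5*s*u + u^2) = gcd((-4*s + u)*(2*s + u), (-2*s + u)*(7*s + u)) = 1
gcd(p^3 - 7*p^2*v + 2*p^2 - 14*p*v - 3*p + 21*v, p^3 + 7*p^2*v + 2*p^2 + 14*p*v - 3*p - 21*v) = p^2 + 2*p - 3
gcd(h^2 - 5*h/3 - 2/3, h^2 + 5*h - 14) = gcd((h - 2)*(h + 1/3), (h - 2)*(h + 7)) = h - 2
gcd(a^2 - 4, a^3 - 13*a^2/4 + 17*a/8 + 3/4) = a - 2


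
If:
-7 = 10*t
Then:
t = -7/10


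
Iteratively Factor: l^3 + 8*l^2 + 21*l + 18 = (l + 3)*(l^2 + 5*l + 6) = (l + 2)*(l + 3)*(l + 3)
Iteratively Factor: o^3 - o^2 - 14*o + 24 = (o - 3)*(o^2 + 2*o - 8) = (o - 3)*(o - 2)*(o + 4)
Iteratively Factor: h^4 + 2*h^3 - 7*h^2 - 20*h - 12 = (h + 2)*(h^3 - 7*h - 6) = (h - 3)*(h + 2)*(h^2 + 3*h + 2) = (h - 3)*(h + 2)^2*(h + 1)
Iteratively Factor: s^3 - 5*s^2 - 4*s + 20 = (s - 2)*(s^2 - 3*s - 10) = (s - 5)*(s - 2)*(s + 2)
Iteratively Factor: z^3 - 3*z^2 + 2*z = (z - 1)*(z^2 - 2*z) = z*(z - 1)*(z - 2)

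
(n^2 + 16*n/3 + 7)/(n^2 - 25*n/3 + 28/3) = (3*n^2 + 16*n + 21)/(3*n^2 - 25*n + 28)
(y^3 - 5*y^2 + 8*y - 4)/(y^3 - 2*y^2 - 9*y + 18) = (y^2 - 3*y + 2)/(y^2 - 9)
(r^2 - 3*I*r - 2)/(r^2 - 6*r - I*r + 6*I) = (r - 2*I)/(r - 6)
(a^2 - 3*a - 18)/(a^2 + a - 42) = (a + 3)/(a + 7)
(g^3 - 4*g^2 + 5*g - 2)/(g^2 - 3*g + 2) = g - 1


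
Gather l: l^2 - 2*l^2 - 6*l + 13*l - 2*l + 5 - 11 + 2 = -l^2 + 5*l - 4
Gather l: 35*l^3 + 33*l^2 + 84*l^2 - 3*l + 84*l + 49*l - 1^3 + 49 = 35*l^3 + 117*l^2 + 130*l + 48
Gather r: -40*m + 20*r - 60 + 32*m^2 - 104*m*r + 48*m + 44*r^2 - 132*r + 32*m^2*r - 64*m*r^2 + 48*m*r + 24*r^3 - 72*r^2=32*m^2 + 8*m + 24*r^3 + r^2*(-64*m - 28) + r*(32*m^2 - 56*m - 112) - 60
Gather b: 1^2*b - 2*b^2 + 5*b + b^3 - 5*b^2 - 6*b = b^3 - 7*b^2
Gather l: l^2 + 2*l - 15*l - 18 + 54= l^2 - 13*l + 36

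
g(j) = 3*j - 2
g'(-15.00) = 3.00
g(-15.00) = -47.00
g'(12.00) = 3.00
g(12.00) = 34.00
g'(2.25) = 3.00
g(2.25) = 4.75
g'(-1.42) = 3.00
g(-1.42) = -6.26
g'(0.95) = 3.00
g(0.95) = 0.85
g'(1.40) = 3.00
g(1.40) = 2.20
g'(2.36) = 3.00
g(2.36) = 5.08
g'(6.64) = 3.00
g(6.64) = 17.92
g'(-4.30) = 3.00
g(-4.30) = -14.90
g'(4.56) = 3.00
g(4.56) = 11.68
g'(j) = 3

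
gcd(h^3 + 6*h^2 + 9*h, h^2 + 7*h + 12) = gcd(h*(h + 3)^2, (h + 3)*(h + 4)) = h + 3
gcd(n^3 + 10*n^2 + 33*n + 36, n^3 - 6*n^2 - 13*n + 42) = n + 3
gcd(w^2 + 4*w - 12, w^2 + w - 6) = w - 2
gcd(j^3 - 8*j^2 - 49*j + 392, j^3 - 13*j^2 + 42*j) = j - 7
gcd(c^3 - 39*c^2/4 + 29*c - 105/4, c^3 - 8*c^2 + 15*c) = c^2 - 8*c + 15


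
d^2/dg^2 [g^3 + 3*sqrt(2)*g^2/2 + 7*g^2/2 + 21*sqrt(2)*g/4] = 6*g + 3*sqrt(2) + 7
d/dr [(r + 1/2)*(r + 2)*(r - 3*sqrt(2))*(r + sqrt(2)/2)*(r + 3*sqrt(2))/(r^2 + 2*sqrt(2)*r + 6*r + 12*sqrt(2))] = (12*r^6 + 36*sqrt(2)*r^5 + 116*r^5 + 136*r^4 + 341*sqrt(2)*r^4 - 584*r^3 + 268*sqrt(2)*r^3 - 2922*sqrt(2)*r^2 - 784*r^2 - 4248*sqrt(2)*r - 1632*r - 2016 - 648*sqrt(2))/(4*(r^4 + 4*sqrt(2)*r^3 + 12*r^3 + 44*r^2 + 48*sqrt(2)*r^2 + 96*r + 144*sqrt(2)*r + 288))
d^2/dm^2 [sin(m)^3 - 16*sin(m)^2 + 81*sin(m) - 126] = -9*sin(m)^3 + 64*sin(m)^2 - 75*sin(m) - 32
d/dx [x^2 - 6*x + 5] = 2*x - 6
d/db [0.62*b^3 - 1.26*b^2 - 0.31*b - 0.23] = 1.86*b^2 - 2.52*b - 0.31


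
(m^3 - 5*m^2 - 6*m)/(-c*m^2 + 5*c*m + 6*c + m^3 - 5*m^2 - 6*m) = -m/(c - m)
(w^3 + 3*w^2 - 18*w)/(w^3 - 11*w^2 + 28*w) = (w^2 + 3*w - 18)/(w^2 - 11*w + 28)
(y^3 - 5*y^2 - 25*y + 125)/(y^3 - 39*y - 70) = (y^2 - 10*y + 25)/(y^2 - 5*y - 14)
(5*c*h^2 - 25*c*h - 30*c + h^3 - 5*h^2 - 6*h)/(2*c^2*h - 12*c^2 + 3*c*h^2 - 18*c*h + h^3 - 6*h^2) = (5*c*h + 5*c + h^2 + h)/(2*c^2 + 3*c*h + h^2)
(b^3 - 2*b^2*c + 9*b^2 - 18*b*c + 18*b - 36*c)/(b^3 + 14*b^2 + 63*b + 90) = (b - 2*c)/(b + 5)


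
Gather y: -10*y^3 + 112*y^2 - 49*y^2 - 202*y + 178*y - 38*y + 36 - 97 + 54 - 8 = -10*y^3 + 63*y^2 - 62*y - 15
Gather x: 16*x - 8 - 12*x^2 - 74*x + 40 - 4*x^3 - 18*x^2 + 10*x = -4*x^3 - 30*x^2 - 48*x + 32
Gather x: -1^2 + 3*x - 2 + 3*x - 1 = 6*x - 4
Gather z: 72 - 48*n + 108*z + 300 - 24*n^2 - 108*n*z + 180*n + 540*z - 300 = -24*n^2 + 132*n + z*(648 - 108*n) + 72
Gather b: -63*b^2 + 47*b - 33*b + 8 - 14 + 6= -63*b^2 + 14*b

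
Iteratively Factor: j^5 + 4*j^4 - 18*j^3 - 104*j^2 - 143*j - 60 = (j - 5)*(j^4 + 9*j^3 + 27*j^2 + 31*j + 12) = (j - 5)*(j + 1)*(j^3 + 8*j^2 + 19*j + 12) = (j - 5)*(j + 1)^2*(j^2 + 7*j + 12) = (j - 5)*(j + 1)^2*(j + 4)*(j + 3)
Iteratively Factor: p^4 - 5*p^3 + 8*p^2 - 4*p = (p - 2)*(p^3 - 3*p^2 + 2*p) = p*(p - 2)*(p^2 - 3*p + 2) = p*(p - 2)*(p - 1)*(p - 2)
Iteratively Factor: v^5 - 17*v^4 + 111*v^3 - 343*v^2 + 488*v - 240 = (v - 1)*(v^4 - 16*v^3 + 95*v^2 - 248*v + 240) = (v - 3)*(v - 1)*(v^3 - 13*v^2 + 56*v - 80) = (v - 5)*(v - 3)*(v - 1)*(v^2 - 8*v + 16) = (v - 5)*(v - 4)*(v - 3)*(v - 1)*(v - 4)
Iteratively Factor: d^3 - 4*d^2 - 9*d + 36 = (d + 3)*(d^2 - 7*d + 12) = (d - 4)*(d + 3)*(d - 3)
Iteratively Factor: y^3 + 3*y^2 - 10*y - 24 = (y + 4)*(y^2 - y - 6) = (y - 3)*(y + 4)*(y + 2)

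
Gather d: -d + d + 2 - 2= 0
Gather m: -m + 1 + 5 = 6 - m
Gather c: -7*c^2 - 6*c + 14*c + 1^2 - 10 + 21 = -7*c^2 + 8*c + 12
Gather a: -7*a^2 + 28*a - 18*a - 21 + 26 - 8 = -7*a^2 + 10*a - 3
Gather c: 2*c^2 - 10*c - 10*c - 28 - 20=2*c^2 - 20*c - 48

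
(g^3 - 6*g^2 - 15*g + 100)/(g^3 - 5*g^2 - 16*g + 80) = (g - 5)/(g - 4)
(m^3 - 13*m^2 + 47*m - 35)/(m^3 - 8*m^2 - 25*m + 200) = (m^2 - 8*m + 7)/(m^2 - 3*m - 40)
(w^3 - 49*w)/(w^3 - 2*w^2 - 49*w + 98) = w/(w - 2)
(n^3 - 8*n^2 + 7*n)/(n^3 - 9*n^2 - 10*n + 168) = n*(n - 1)/(n^2 - 2*n - 24)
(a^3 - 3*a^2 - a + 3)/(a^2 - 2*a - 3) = a - 1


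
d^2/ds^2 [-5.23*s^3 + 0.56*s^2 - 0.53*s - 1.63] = 1.12 - 31.38*s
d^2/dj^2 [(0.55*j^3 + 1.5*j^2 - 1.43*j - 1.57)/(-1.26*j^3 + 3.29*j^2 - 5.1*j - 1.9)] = (-1.77635683940025e-15*j^7 - 9.32274*j^6 + 34.827408*j^5 + 67.977252*j^4 - 127.103982*j^3 + 33.178902*j^2 - 138.88908*j + 62.75614)/(2.000376*j^9 - 15.669612*j^8 + 65.205378*j^7 - 153.411209*j^6 + 216.66897*j^5 - 121.76493*j^4 - 44.9838*j^3 + 112.6263*j^2 + 55.233*j + 6.859)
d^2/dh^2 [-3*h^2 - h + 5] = -6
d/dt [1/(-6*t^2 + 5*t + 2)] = (12*t - 5)/(-6*t^2 + 5*t + 2)^2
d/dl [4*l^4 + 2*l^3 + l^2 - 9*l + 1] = 16*l^3 + 6*l^2 + 2*l - 9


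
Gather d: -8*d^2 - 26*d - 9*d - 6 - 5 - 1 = -8*d^2 - 35*d - 12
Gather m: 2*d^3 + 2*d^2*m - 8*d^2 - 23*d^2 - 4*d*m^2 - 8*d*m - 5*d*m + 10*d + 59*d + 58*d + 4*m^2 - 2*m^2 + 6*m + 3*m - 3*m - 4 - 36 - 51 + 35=2*d^3 - 31*d^2 + 127*d + m^2*(2 - 4*d) + m*(2*d^2 - 13*d + 6) - 56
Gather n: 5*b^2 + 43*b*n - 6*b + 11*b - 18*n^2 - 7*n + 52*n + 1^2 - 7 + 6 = 5*b^2 + 5*b - 18*n^2 + n*(43*b + 45)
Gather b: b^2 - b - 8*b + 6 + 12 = b^2 - 9*b + 18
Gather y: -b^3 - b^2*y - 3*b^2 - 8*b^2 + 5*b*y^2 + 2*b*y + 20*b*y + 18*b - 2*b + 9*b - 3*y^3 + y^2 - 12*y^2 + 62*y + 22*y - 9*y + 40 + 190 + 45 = -b^3 - 11*b^2 + 25*b - 3*y^3 + y^2*(5*b - 11) + y*(-b^2 + 22*b + 75) + 275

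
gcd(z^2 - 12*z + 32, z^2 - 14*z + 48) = z - 8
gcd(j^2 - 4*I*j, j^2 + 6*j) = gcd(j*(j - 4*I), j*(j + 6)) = j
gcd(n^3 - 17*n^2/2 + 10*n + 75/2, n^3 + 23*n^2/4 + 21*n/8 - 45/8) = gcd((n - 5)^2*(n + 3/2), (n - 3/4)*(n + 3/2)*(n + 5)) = n + 3/2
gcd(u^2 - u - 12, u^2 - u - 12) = u^2 - u - 12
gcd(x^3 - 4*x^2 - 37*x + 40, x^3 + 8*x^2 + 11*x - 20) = x^2 + 4*x - 5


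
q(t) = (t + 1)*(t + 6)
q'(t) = 2*t + 7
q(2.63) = 31.33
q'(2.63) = 12.26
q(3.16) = 38.11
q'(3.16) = 13.32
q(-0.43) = 3.17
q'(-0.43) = 6.14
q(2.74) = 32.69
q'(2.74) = 12.48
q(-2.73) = -5.66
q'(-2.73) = 1.54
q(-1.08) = -0.39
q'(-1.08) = 4.84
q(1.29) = 16.69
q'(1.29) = 9.58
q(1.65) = 20.27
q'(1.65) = 10.30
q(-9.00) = 24.00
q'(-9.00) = -11.00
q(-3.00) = -6.00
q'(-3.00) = 1.00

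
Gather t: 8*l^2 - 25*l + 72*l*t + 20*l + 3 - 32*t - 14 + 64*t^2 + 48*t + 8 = 8*l^2 - 5*l + 64*t^2 + t*(72*l + 16) - 3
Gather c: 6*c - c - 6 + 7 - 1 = 5*c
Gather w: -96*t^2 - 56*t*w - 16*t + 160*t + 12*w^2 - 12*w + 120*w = -96*t^2 + 144*t + 12*w^2 + w*(108 - 56*t)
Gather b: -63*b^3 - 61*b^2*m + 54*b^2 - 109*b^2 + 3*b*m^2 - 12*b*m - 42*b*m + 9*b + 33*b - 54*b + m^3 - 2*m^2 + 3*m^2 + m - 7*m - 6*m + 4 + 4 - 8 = -63*b^3 + b^2*(-61*m - 55) + b*(3*m^2 - 54*m - 12) + m^3 + m^2 - 12*m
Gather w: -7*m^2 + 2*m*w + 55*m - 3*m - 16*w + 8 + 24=-7*m^2 + 52*m + w*(2*m - 16) + 32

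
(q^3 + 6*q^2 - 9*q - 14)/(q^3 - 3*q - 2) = (q + 7)/(q + 1)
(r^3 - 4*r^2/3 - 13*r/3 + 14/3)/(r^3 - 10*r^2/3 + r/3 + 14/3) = (r^2 + r - 2)/(r^2 - r - 2)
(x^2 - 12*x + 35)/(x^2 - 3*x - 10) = (x - 7)/(x + 2)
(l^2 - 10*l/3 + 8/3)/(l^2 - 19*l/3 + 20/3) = (l - 2)/(l - 5)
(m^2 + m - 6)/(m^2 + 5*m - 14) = (m + 3)/(m + 7)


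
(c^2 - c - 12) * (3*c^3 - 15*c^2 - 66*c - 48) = 3*c^5 - 18*c^4 - 87*c^3 + 198*c^2 + 840*c + 576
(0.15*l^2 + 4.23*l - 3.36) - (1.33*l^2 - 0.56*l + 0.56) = -1.18*l^2 + 4.79*l - 3.92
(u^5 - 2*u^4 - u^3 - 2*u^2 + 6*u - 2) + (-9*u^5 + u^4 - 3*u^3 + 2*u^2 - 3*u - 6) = -8*u^5 - u^4 - 4*u^3 + 3*u - 8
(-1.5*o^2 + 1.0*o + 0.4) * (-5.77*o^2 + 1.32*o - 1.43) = 8.655*o^4 - 7.75*o^3 + 1.157*o^2 - 0.902*o - 0.572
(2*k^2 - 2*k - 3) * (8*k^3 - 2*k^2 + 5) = 16*k^5 - 20*k^4 - 20*k^3 + 16*k^2 - 10*k - 15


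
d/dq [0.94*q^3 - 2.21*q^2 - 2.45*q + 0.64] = 2.82*q^2 - 4.42*q - 2.45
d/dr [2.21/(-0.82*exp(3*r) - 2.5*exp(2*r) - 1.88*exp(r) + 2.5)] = (5.4366*exp(2*r) + 11.05*exp(r) + 4.1548)*exp(r)/(0.82*exp(3*r) + 2.5*exp(2*r) + 1.88*exp(r) - 2.5)^2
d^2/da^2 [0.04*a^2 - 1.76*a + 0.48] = 0.0800000000000000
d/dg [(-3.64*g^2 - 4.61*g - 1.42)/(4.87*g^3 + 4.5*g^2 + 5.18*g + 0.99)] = (17.7268*g^4 + 44.9014*g^3 + 22.636*g^2 + 5.5728*g + 2.7917)/(23.7169*g^6 + 43.83*g^5 + 70.7032*g^4 + 56.2626*g^3 + 35.7424*g^2 + 10.2564*g + 0.9801)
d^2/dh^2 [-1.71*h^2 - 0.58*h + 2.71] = -3.42000000000000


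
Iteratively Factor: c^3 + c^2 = (c)*(c^2 + c) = c^2*(c + 1)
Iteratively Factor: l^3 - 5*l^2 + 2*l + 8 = (l - 2)*(l^2 - 3*l - 4) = (l - 2)*(l + 1)*(l - 4)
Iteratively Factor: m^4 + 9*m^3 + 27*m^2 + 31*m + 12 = (m + 4)*(m^3 + 5*m^2 + 7*m + 3) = (m + 3)*(m + 4)*(m^2 + 2*m + 1) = (m + 1)*(m + 3)*(m + 4)*(m + 1)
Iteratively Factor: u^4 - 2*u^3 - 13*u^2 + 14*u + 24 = (u - 4)*(u^3 + 2*u^2 - 5*u - 6) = (u - 4)*(u - 2)*(u^2 + 4*u + 3) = (u - 4)*(u - 2)*(u + 1)*(u + 3)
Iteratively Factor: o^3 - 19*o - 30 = (o + 2)*(o^2 - 2*o - 15) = (o - 5)*(o + 2)*(o + 3)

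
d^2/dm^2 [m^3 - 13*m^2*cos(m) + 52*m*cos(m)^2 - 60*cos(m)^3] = 13*m^2*cos(m) + 52*m*sin(m) - 104*m*cos(2*m) + 6*m - 104*sin(2*m) + 19*cos(m) + 135*cos(3*m)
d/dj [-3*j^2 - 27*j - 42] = -6*j - 27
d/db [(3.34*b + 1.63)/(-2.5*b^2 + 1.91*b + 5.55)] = (8.35*b^2 + 8.15*b + 15.4237)/(6.25*b^4 - 9.55*b^3 - 24.1019*b^2 + 21.201*b + 30.8025)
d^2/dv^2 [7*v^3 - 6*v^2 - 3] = 42*v - 12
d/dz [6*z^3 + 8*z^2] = 2*z*(9*z + 8)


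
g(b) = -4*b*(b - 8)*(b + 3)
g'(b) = -4*b*(b - 8) - 4*b*(b + 3) - 4*(b - 8)*(b + 3)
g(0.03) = 2.90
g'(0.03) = 97.19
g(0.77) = 83.95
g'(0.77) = 119.69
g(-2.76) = -28.51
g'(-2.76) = -105.81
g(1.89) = 225.88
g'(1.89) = 128.73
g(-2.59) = -44.98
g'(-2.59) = -88.10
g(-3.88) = 162.25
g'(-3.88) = -239.85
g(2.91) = 350.15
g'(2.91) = 110.78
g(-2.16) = -73.74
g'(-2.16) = -46.39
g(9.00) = -432.00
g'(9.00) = -516.00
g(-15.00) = 16560.00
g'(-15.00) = -3204.00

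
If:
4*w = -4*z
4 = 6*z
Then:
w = -2/3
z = 2/3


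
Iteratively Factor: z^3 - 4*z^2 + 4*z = (z - 2)*(z^2 - 2*z) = (z - 2)^2*(z)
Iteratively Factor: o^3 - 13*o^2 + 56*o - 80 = (o - 4)*(o^2 - 9*o + 20) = (o - 5)*(o - 4)*(o - 4)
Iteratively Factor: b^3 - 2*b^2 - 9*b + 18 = (b - 3)*(b^2 + b - 6) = (b - 3)*(b - 2)*(b + 3)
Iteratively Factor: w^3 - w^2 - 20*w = (w)*(w^2 - w - 20) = w*(w + 4)*(w - 5)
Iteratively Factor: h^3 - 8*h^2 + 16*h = (h - 4)*(h^2 - 4*h) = h*(h - 4)*(h - 4)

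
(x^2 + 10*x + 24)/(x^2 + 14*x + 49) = (x^2 + 10*x + 24)/(x^2 + 14*x + 49)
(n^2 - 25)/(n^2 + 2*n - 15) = (n - 5)/(n - 3)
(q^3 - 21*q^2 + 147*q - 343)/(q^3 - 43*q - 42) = (q^2 - 14*q + 49)/(q^2 + 7*q + 6)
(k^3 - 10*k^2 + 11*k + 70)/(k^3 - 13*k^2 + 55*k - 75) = (k^2 - 5*k - 14)/(k^2 - 8*k + 15)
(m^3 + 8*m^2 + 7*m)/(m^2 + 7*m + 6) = m*(m + 7)/(m + 6)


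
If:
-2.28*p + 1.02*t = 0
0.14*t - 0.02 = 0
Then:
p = 0.06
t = 0.14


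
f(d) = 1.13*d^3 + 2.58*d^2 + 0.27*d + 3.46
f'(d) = 3.39*d^2 + 5.16*d + 0.27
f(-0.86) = 4.42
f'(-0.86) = -1.66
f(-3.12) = -6.59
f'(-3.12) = 17.17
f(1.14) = 8.79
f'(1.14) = 10.56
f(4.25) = 137.95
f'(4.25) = 83.43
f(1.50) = 13.48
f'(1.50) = 15.64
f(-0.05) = 3.45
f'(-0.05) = 0.02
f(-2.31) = 2.67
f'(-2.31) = 6.44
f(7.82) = 703.72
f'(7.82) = 247.93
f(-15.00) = -3233.84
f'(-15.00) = 685.62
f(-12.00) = -1580.90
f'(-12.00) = 426.51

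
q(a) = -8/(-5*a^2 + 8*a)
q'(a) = -8*(10*a - 8)/(-5*a^2 + 8*a)^2 = 16*(4 - 5*a)/(a^2*(5*a - 8)^2)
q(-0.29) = 2.92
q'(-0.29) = 11.61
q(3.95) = 0.17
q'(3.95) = -0.12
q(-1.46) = 0.36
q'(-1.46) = 0.36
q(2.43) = 0.79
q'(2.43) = -1.28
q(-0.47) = 1.64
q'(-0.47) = 4.29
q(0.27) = -4.46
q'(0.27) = 13.15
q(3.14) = 0.33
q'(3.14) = -0.32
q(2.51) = 0.70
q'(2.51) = -1.05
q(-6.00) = 0.04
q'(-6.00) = 0.01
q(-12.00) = 0.01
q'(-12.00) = 0.00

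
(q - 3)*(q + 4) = q^2 + q - 12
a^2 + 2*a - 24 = (a - 4)*(a + 6)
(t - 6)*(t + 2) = t^2 - 4*t - 12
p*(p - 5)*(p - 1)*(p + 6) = p^4 - 31*p^2 + 30*p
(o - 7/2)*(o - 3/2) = o^2 - 5*o + 21/4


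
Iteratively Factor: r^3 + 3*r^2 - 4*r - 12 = (r + 3)*(r^2 - 4) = (r + 2)*(r + 3)*(r - 2)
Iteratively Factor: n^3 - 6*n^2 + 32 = (n - 4)*(n^2 - 2*n - 8) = (n - 4)*(n + 2)*(n - 4)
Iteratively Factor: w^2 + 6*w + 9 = (w + 3)*(w + 3)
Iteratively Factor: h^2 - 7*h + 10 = (h - 2)*(h - 5)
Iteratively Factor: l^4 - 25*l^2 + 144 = (l + 4)*(l^3 - 4*l^2 - 9*l + 36) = (l - 4)*(l + 4)*(l^2 - 9) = (l - 4)*(l + 3)*(l + 4)*(l - 3)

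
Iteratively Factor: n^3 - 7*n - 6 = (n + 1)*(n^2 - n - 6) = (n - 3)*(n + 1)*(n + 2)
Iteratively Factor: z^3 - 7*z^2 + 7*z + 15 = (z - 5)*(z^2 - 2*z - 3) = (z - 5)*(z - 3)*(z + 1)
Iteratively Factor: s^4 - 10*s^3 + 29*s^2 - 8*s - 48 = (s - 4)*(s^3 - 6*s^2 + 5*s + 12) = (s - 4)*(s + 1)*(s^2 - 7*s + 12) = (s - 4)^2*(s + 1)*(s - 3)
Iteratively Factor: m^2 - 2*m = (m - 2)*(m)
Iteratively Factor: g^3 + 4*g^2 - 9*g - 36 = (g - 3)*(g^2 + 7*g + 12) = (g - 3)*(g + 3)*(g + 4)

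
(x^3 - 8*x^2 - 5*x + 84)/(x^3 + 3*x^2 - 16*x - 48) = (x - 7)/(x + 4)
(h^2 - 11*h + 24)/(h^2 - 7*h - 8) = (h - 3)/(h + 1)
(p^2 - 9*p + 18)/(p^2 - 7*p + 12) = (p - 6)/(p - 4)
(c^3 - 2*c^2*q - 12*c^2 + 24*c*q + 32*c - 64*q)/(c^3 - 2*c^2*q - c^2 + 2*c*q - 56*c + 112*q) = (c - 4)/(c + 7)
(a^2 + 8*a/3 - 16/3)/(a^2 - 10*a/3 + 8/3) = (a + 4)/(a - 2)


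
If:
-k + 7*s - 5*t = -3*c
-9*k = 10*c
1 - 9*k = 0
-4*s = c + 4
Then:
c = -1/10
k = 1/9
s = -39/40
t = -521/360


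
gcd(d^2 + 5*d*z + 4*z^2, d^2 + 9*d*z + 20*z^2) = d + 4*z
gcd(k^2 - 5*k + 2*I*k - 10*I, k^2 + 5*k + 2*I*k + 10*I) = k + 2*I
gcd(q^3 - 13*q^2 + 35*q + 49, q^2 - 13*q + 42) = q - 7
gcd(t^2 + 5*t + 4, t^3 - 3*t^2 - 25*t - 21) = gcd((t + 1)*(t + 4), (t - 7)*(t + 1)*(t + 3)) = t + 1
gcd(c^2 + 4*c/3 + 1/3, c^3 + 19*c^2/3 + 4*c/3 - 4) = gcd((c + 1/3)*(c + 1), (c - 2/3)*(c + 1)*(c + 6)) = c + 1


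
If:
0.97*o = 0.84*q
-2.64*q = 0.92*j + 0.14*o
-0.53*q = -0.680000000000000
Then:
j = -3.85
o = 1.11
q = 1.28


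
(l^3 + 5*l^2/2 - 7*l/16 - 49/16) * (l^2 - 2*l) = l^5 + l^4/2 - 87*l^3/16 - 35*l^2/16 + 49*l/8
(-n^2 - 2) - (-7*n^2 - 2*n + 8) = 6*n^2 + 2*n - 10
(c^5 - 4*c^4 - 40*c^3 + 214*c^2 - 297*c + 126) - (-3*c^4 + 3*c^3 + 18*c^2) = c^5 - c^4 - 43*c^3 + 196*c^2 - 297*c + 126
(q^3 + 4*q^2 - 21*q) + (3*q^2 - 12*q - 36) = q^3 + 7*q^2 - 33*q - 36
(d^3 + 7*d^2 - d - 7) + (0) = d^3 + 7*d^2 - d - 7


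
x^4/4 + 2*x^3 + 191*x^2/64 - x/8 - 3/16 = (x/4 + 1/2)*(x - 1/4)*(x + 1/4)*(x + 6)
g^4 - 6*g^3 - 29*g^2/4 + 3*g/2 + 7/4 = (g - 7)*(g - 1/2)*(g + 1/2)*(g + 1)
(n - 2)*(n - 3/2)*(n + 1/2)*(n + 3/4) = n^4 - 9*n^3/4 - n^2 + 39*n/16 + 9/8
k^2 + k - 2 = (k - 1)*(k + 2)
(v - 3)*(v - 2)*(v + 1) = v^3 - 4*v^2 + v + 6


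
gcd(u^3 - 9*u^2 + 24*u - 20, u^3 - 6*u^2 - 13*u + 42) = u - 2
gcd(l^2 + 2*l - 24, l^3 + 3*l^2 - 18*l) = l + 6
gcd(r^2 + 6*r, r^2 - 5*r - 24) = 1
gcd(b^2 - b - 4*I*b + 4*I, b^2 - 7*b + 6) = b - 1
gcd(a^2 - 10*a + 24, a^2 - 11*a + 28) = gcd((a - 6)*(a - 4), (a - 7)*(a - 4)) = a - 4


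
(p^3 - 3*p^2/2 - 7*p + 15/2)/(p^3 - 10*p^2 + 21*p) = (2*p^2 + 3*p - 5)/(2*p*(p - 7))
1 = 1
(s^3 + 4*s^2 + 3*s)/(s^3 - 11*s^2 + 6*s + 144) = s*(s + 1)/(s^2 - 14*s + 48)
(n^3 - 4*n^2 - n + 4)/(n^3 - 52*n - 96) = (-n^3 + 4*n^2 + n - 4)/(-n^3 + 52*n + 96)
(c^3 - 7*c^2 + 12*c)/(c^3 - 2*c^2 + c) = (c^2 - 7*c + 12)/(c^2 - 2*c + 1)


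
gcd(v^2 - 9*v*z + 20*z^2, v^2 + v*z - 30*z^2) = -v + 5*z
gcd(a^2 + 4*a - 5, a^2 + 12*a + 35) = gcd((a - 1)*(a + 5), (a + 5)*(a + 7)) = a + 5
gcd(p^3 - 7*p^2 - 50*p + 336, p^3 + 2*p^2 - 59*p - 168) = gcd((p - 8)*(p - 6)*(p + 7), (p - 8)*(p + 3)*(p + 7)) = p^2 - p - 56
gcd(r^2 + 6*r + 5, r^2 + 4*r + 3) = r + 1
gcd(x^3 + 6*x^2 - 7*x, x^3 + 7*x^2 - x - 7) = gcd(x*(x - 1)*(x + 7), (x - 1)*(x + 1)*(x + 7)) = x^2 + 6*x - 7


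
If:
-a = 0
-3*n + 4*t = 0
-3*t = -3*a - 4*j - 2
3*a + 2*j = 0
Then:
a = 0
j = 0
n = 8/9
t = 2/3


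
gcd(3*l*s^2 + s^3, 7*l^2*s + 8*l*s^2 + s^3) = s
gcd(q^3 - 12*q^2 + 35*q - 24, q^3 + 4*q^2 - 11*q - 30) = q - 3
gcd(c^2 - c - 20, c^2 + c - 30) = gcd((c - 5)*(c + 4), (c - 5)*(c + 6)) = c - 5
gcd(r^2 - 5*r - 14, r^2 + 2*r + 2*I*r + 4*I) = r + 2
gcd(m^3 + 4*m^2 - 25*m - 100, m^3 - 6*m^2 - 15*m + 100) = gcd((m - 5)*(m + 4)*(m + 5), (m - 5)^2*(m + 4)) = m^2 - m - 20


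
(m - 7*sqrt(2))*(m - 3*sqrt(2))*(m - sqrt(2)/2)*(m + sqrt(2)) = m^4 - 19*sqrt(2)*m^3/2 + 31*m^2 + 31*sqrt(2)*m - 42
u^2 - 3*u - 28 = (u - 7)*(u + 4)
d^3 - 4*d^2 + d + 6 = (d - 3)*(d - 2)*(d + 1)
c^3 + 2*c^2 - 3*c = c*(c - 1)*(c + 3)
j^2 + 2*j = j*(j + 2)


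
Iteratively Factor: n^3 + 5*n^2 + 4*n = (n + 1)*(n^2 + 4*n) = (n + 1)*(n + 4)*(n)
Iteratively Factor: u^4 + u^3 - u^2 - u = (u + 1)*(u^3 - u) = (u - 1)*(u + 1)*(u^2 + u) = (u - 1)*(u + 1)^2*(u)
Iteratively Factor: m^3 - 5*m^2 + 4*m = (m)*(m^2 - 5*m + 4) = m*(m - 4)*(m - 1)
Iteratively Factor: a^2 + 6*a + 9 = (a + 3)*(a + 3)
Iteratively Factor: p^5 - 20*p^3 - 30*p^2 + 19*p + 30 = (p + 3)*(p^4 - 3*p^3 - 11*p^2 + 3*p + 10) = (p + 2)*(p + 3)*(p^3 - 5*p^2 - p + 5) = (p - 1)*(p + 2)*(p + 3)*(p^2 - 4*p - 5) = (p - 5)*(p - 1)*(p + 2)*(p + 3)*(p + 1)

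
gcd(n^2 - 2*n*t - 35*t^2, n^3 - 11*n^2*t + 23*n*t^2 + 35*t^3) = -n + 7*t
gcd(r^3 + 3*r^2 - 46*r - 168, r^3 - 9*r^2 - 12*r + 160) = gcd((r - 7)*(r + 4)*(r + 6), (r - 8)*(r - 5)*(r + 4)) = r + 4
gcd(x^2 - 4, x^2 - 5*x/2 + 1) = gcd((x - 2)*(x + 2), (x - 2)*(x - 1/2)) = x - 2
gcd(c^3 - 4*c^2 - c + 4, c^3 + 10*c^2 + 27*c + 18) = c + 1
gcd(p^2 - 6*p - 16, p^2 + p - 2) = p + 2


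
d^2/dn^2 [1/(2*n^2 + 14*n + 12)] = (-n^2 - 7*n + (2*n + 7)^2 - 6)/(n^2 + 7*n + 6)^3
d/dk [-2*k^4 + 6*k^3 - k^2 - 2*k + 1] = -8*k^3 + 18*k^2 - 2*k - 2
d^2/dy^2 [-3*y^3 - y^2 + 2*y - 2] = -18*y - 2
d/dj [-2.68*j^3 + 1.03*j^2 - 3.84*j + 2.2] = -8.04*j^2 + 2.06*j - 3.84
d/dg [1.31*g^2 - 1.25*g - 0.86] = 2.62*g - 1.25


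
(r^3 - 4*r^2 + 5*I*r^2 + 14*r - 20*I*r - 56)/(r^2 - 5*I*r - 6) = (r^2 + r*(-4 + 7*I) - 28*I)/(r - 3*I)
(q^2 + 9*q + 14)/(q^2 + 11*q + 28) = (q + 2)/(q + 4)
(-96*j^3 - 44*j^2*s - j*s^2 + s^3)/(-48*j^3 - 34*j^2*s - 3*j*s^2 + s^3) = (4*j + s)/(2*j + s)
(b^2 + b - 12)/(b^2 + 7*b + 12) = (b - 3)/(b + 3)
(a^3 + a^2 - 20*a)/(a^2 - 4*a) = a + 5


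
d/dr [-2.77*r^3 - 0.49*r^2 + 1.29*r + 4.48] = -8.31*r^2 - 0.98*r + 1.29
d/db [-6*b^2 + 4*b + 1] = 4 - 12*b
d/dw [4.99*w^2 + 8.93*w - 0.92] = 9.98*w + 8.93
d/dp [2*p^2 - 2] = 4*p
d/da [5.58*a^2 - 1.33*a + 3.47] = 11.16*a - 1.33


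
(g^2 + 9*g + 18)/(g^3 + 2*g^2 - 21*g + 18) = (g + 3)/(g^2 - 4*g + 3)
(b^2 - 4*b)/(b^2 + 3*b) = (b - 4)/(b + 3)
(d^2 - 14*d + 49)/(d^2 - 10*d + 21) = (d - 7)/(d - 3)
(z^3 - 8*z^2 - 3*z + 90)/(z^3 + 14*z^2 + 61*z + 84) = (z^2 - 11*z + 30)/(z^2 + 11*z + 28)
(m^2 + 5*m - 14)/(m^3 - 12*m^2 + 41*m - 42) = (m + 7)/(m^2 - 10*m + 21)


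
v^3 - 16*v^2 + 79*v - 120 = (v - 8)*(v - 5)*(v - 3)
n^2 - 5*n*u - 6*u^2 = (n - 6*u)*(n + u)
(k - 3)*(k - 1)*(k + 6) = k^3 + 2*k^2 - 21*k + 18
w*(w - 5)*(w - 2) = w^3 - 7*w^2 + 10*w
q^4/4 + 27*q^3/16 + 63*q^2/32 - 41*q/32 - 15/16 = (q/4 + 1/2)*(q - 3/4)*(q + 1/2)*(q + 5)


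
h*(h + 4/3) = h^2 + 4*h/3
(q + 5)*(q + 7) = q^2 + 12*q + 35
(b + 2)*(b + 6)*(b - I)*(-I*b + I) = -I*b^4 - b^3 - 7*I*b^3 - 7*b^2 - 4*I*b^2 - 4*b + 12*I*b + 12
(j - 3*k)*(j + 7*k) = j^2 + 4*j*k - 21*k^2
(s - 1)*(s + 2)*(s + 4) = s^3 + 5*s^2 + 2*s - 8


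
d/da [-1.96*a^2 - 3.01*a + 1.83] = -3.92*a - 3.01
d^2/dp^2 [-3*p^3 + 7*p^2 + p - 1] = 14 - 18*p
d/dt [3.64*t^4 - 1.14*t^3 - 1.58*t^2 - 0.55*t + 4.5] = 14.56*t^3 - 3.42*t^2 - 3.16*t - 0.55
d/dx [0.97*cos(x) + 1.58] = -0.97*sin(x)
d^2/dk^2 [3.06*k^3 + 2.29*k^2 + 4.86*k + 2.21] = 18.36*k + 4.58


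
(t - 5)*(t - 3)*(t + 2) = t^3 - 6*t^2 - t + 30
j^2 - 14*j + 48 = (j - 8)*(j - 6)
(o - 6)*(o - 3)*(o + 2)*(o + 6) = o^4 - o^3 - 42*o^2 + 36*o + 216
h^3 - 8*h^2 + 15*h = h*(h - 5)*(h - 3)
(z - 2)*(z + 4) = z^2 + 2*z - 8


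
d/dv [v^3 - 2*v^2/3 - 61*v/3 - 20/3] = 3*v^2 - 4*v/3 - 61/3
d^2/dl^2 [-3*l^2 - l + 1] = -6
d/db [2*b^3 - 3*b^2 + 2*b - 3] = 6*b^2 - 6*b + 2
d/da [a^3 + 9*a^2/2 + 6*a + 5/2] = 3*a^2 + 9*a + 6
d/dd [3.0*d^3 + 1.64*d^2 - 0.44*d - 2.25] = 9.0*d^2 + 3.28*d - 0.44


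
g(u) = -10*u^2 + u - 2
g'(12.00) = -239.00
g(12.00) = -1430.00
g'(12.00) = -239.00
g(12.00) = -1430.00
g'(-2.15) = 44.00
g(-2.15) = -50.38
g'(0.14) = -1.80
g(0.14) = -2.06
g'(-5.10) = 103.00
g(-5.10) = -267.20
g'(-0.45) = 10.00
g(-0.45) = -4.48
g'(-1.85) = 38.00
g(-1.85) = -38.08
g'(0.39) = -6.80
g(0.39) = -3.13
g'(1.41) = -27.20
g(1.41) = -20.47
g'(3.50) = -69.00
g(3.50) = -121.00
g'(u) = 1 - 20*u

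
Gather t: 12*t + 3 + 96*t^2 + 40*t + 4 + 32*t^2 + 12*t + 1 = 128*t^2 + 64*t + 8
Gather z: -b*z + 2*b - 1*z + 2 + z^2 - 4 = 2*b + z^2 + z*(-b - 1) - 2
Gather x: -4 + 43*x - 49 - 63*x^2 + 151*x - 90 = -63*x^2 + 194*x - 143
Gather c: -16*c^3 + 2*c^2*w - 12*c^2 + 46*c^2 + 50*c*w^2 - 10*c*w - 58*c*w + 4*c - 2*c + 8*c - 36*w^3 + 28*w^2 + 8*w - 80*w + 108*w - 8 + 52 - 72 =-16*c^3 + c^2*(2*w + 34) + c*(50*w^2 - 68*w + 10) - 36*w^3 + 28*w^2 + 36*w - 28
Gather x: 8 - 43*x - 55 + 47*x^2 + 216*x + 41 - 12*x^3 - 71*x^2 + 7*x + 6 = -12*x^3 - 24*x^2 + 180*x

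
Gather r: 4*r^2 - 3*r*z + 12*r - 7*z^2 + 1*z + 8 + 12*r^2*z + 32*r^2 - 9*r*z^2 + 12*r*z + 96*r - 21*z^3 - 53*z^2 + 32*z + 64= r^2*(12*z + 36) + r*(-9*z^2 + 9*z + 108) - 21*z^3 - 60*z^2 + 33*z + 72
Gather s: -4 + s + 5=s + 1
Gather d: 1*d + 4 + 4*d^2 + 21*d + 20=4*d^2 + 22*d + 24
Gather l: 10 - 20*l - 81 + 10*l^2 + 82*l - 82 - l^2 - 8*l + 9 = 9*l^2 + 54*l - 144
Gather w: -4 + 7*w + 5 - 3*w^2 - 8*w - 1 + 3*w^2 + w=0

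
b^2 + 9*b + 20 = (b + 4)*(b + 5)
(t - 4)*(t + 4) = t^2 - 16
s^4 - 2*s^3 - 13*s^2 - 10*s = s*(s - 5)*(s + 1)*(s + 2)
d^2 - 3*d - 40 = (d - 8)*(d + 5)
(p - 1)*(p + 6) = p^2 + 5*p - 6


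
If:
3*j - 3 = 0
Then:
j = 1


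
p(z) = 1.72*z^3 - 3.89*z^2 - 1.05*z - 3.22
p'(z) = 5.16*z^2 - 7.78*z - 1.05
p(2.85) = 2.01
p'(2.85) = 18.69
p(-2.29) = -41.87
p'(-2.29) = 43.83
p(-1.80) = -23.96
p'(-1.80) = 29.67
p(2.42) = -4.17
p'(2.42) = 10.34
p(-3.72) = -141.69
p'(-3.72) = 99.30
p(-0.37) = -3.45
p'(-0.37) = 2.54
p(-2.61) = -57.56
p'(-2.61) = 54.41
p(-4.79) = -276.47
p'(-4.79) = 154.61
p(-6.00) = -508.48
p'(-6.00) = 231.39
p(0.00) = -3.22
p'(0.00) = -1.05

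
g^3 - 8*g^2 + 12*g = g*(g - 6)*(g - 2)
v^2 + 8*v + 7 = (v + 1)*(v + 7)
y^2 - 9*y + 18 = (y - 6)*(y - 3)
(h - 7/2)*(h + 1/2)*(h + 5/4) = h^3 - 7*h^2/4 - 11*h/2 - 35/16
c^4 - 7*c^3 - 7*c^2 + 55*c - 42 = (c - 7)*(c - 2)*(c - 1)*(c + 3)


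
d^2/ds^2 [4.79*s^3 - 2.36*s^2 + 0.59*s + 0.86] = 28.74*s - 4.72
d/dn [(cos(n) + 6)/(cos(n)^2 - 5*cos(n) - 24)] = (cos(n)^2 + 12*cos(n) - 6)*sin(n)/(sin(n)^2 + 5*cos(n) + 23)^2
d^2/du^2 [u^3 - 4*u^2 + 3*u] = 6*u - 8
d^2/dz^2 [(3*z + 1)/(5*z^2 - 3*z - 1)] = 2*((4 - 45*z)*(-5*z^2 + 3*z + 1) - (3*z + 1)*(10*z - 3)^2)/(-5*z^2 + 3*z + 1)^3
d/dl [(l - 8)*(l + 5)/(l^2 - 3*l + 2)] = 42*(2*l - 3)/(l^4 - 6*l^3 + 13*l^2 - 12*l + 4)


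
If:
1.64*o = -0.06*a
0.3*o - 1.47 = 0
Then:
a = -133.93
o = 4.90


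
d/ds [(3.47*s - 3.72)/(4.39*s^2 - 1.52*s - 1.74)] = (-15.2333*s^2 + 32.6616*s - 11.6922)/(19.2721*s^4 - 13.3456*s^3 - 12.9668*s^2 + 5.2896*s + 3.0276)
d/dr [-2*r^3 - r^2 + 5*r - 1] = -6*r^2 - 2*r + 5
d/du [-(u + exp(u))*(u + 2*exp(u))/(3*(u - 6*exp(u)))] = (-9*u^2*exp(u) - u^2 - 4*u*exp(2*u) + 12*u*exp(u) + 12*exp(3*u) + 20*exp(2*u))/(3*(u^2 - 12*u*exp(u) + 36*exp(2*u)))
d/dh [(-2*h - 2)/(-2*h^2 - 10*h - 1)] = 2*(2*h^2 + 10*h - 2*(h + 1)*(2*h + 5) + 1)/(2*h^2 + 10*h + 1)^2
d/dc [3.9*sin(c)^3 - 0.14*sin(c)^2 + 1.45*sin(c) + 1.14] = (11.7*sin(c)^2 - 0.28*sin(c) + 1.45)*cos(c)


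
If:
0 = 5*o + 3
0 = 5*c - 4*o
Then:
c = -12/25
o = -3/5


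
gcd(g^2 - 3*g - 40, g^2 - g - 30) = g + 5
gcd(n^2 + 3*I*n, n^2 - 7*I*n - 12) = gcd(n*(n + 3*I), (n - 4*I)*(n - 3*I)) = 1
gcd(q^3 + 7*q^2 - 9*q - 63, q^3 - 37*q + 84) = q^2 + 4*q - 21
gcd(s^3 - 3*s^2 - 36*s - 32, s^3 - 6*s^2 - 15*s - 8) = s^2 - 7*s - 8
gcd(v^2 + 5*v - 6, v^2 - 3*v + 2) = v - 1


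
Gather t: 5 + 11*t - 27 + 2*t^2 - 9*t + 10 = 2*t^2 + 2*t - 12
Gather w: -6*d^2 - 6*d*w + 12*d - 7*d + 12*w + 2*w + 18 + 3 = -6*d^2 + 5*d + w*(14 - 6*d) + 21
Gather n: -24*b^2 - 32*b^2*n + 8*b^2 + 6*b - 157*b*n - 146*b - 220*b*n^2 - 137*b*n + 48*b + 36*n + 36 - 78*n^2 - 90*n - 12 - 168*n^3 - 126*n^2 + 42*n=-16*b^2 - 92*b - 168*n^3 + n^2*(-220*b - 204) + n*(-32*b^2 - 294*b - 12) + 24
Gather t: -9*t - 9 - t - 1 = -10*t - 10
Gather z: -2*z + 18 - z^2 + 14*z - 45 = -z^2 + 12*z - 27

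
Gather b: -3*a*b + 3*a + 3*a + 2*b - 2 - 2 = 6*a + b*(2 - 3*a) - 4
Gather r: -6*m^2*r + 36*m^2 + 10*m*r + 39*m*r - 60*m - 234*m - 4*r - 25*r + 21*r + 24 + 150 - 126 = 36*m^2 - 294*m + r*(-6*m^2 + 49*m - 8) + 48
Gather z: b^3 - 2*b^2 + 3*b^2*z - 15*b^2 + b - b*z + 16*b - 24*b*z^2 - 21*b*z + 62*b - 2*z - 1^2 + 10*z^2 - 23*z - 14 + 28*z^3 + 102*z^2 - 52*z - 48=b^3 - 17*b^2 + 79*b + 28*z^3 + z^2*(112 - 24*b) + z*(3*b^2 - 22*b - 77) - 63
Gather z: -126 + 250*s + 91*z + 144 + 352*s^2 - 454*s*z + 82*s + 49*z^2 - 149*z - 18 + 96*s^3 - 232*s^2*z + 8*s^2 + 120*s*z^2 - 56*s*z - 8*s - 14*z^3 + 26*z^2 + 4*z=96*s^3 + 360*s^2 + 324*s - 14*z^3 + z^2*(120*s + 75) + z*(-232*s^2 - 510*s - 54)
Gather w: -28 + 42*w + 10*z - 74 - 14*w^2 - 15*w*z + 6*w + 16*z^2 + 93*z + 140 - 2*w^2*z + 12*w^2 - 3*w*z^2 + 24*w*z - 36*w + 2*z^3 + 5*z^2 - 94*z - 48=w^2*(-2*z - 2) + w*(-3*z^2 + 9*z + 12) + 2*z^3 + 21*z^2 + 9*z - 10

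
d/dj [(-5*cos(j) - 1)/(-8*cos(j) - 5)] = -17*sin(j)/(8*cos(j) + 5)^2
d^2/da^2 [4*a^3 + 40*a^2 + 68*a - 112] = 24*a + 80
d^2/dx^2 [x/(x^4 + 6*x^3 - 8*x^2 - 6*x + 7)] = 12*(x^5 + 10*x^4 + 33*x^3 + 35*x^2 + 42*x + 7)/(x^10 + 20*x^9 + 123*x^8 + 136*x^7 - 718*x^6 - 528*x^5 + 1406*x^4 + 568*x^3 - 1155*x^2 - 196*x + 343)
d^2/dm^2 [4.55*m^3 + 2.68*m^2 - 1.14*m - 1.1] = 27.3*m + 5.36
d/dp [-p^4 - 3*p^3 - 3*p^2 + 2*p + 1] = -4*p^3 - 9*p^2 - 6*p + 2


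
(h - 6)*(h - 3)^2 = h^3 - 12*h^2 + 45*h - 54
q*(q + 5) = q^2 + 5*q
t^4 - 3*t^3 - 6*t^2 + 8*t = t*(t - 4)*(t - 1)*(t + 2)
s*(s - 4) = s^2 - 4*s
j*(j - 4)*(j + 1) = j^3 - 3*j^2 - 4*j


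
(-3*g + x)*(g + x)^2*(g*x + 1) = -3*g^4*x - 5*g^3*x^2 - 3*g^3 - g^2*x^3 - 5*g^2*x + g*x^4 - g*x^2 + x^3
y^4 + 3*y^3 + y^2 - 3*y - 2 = (y - 1)*(y + 1)^2*(y + 2)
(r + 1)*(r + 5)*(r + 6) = r^3 + 12*r^2 + 41*r + 30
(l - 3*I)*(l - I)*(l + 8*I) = l^3 + 4*I*l^2 + 29*l - 24*I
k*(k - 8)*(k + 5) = k^3 - 3*k^2 - 40*k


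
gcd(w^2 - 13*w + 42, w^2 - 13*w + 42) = w^2 - 13*w + 42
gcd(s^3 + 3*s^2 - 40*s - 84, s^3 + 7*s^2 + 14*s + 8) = s + 2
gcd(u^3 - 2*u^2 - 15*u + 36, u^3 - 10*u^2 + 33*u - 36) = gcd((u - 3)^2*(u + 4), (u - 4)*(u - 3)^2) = u^2 - 6*u + 9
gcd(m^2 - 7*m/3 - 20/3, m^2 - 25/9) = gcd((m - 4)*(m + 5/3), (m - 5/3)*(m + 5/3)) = m + 5/3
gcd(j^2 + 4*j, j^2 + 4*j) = j^2 + 4*j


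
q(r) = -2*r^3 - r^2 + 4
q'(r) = -6*r^2 - 2*r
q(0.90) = 1.73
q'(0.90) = -6.66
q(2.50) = -33.50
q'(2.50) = -42.50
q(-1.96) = 15.22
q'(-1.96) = -19.13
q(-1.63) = 10.00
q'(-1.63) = -12.68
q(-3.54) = 80.19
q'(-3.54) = -68.11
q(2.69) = -42.17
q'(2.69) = -48.80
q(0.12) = 3.98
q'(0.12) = -0.33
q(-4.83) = 206.03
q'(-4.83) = -130.31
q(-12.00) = 3316.00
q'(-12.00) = -840.00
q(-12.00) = 3316.00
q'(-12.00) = -840.00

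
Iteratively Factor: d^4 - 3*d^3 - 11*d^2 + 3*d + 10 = (d - 5)*(d^3 + 2*d^2 - d - 2) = (d - 5)*(d - 1)*(d^2 + 3*d + 2) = (d - 5)*(d - 1)*(d + 1)*(d + 2)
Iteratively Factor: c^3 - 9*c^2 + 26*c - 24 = (c - 2)*(c^2 - 7*c + 12) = (c - 3)*(c - 2)*(c - 4)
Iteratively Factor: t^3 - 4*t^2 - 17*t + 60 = (t - 5)*(t^2 + t - 12) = (t - 5)*(t - 3)*(t + 4)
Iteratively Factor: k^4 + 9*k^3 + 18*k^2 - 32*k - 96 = (k + 3)*(k^3 + 6*k^2 - 32) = (k + 3)*(k + 4)*(k^2 + 2*k - 8) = (k + 3)*(k + 4)^2*(k - 2)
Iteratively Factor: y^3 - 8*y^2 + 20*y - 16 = (y - 4)*(y^2 - 4*y + 4) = (y - 4)*(y - 2)*(y - 2)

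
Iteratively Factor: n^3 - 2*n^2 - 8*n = (n - 4)*(n^2 + 2*n) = n*(n - 4)*(n + 2)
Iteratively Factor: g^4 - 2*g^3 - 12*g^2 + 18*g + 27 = (g + 3)*(g^3 - 5*g^2 + 3*g + 9) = (g + 1)*(g + 3)*(g^2 - 6*g + 9) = (g - 3)*(g + 1)*(g + 3)*(g - 3)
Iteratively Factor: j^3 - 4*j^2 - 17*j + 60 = (j - 3)*(j^2 - j - 20) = (j - 5)*(j - 3)*(j + 4)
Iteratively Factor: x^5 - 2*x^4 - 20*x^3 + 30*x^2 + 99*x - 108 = (x - 3)*(x^4 + x^3 - 17*x^2 - 21*x + 36) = (x - 3)*(x - 1)*(x^3 + 2*x^2 - 15*x - 36) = (x - 4)*(x - 3)*(x - 1)*(x^2 + 6*x + 9) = (x - 4)*(x - 3)*(x - 1)*(x + 3)*(x + 3)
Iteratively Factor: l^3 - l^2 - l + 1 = (l + 1)*(l^2 - 2*l + 1) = (l - 1)*(l + 1)*(l - 1)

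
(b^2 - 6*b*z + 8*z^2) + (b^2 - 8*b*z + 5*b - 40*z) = 2*b^2 - 14*b*z + 5*b + 8*z^2 - 40*z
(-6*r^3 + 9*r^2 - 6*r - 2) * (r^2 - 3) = -6*r^5 + 9*r^4 + 12*r^3 - 29*r^2 + 18*r + 6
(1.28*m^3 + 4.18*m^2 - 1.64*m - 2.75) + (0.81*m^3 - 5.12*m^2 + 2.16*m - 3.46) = 2.09*m^3 - 0.94*m^2 + 0.52*m - 6.21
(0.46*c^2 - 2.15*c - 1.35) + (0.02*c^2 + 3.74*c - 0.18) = 0.48*c^2 + 1.59*c - 1.53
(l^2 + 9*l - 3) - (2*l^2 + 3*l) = -l^2 + 6*l - 3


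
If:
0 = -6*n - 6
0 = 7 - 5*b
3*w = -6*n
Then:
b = 7/5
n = -1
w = 2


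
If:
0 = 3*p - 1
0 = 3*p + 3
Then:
No Solution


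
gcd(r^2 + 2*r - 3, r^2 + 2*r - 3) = r^2 + 2*r - 3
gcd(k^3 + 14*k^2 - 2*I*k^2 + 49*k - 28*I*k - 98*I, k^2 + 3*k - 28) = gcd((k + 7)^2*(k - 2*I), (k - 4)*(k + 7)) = k + 7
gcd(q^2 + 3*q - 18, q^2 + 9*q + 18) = q + 6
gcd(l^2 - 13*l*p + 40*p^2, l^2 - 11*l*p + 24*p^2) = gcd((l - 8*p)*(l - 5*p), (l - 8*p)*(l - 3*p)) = -l + 8*p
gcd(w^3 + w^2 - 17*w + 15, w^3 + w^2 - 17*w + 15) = w^3 + w^2 - 17*w + 15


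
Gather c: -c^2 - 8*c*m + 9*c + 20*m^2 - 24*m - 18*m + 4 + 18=-c^2 + c*(9 - 8*m) + 20*m^2 - 42*m + 22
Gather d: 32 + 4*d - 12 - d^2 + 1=-d^2 + 4*d + 21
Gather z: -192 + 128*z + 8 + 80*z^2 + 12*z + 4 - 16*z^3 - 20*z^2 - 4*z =-16*z^3 + 60*z^2 + 136*z - 180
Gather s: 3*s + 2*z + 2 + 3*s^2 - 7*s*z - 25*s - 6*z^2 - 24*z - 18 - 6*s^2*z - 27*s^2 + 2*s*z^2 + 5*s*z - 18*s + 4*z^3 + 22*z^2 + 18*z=s^2*(-6*z - 24) + s*(2*z^2 - 2*z - 40) + 4*z^3 + 16*z^2 - 4*z - 16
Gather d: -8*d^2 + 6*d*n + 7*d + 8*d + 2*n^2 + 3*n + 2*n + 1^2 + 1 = -8*d^2 + d*(6*n + 15) + 2*n^2 + 5*n + 2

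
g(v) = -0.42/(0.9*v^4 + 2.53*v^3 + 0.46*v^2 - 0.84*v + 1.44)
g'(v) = -0.42*(-3.6*v^3 - 7.59*v^2 - 0.92*v + 0.84)/(0.9*v^4 + 2.53*v^3 + 0.46*v^2 - 0.84*v + 1.44)^2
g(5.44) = -0.00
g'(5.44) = 0.00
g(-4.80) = -0.00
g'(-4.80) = -0.00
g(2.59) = -0.00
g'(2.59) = 0.01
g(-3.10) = -0.03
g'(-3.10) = -0.06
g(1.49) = -0.03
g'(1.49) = 0.06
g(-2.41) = -0.39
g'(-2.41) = -3.35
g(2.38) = -0.01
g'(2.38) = 0.01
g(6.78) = -0.00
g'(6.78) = 0.00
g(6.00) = -0.00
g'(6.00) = 0.00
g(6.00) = -0.00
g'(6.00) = 0.00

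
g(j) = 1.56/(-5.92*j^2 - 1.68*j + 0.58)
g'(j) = 1.56*(11.84*j + 1.68)/(-5.92*j^2 - 1.68*j + 0.58)^2 = (18.4704*j + 2.6208)/(5.92*j^2 + 1.68*j - 0.58)^2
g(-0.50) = -26.00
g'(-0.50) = -1837.33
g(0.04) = 3.10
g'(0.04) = 13.26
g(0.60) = -0.61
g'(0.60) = 2.09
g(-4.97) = -0.01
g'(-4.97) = -0.00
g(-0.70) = -1.36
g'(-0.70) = -7.87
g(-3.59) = -0.02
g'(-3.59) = -0.01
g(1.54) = -0.10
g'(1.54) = 0.12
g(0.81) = -0.33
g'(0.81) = 0.81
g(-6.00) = -0.01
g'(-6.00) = -0.00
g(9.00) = -0.00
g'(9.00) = 0.00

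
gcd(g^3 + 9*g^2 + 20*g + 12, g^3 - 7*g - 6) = g^2 + 3*g + 2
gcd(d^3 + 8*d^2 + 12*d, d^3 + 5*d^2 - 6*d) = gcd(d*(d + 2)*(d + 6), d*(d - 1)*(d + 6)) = d^2 + 6*d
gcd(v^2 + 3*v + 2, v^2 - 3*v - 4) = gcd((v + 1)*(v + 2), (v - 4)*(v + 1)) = v + 1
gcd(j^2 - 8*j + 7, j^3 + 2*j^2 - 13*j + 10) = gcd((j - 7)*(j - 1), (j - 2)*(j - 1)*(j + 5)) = j - 1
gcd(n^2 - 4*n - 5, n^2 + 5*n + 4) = n + 1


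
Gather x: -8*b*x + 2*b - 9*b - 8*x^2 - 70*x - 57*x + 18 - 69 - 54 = -7*b - 8*x^2 + x*(-8*b - 127) - 105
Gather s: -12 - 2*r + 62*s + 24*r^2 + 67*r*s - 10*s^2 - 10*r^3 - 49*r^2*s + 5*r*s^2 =-10*r^3 + 24*r^2 - 2*r + s^2*(5*r - 10) + s*(-49*r^2 + 67*r + 62) - 12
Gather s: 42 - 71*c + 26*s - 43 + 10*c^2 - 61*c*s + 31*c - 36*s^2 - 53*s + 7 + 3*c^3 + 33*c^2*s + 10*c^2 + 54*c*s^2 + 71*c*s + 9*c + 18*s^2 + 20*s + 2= 3*c^3 + 20*c^2 - 31*c + s^2*(54*c - 18) + s*(33*c^2 + 10*c - 7) + 8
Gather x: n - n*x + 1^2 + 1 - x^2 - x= n - x^2 + x*(-n - 1) + 2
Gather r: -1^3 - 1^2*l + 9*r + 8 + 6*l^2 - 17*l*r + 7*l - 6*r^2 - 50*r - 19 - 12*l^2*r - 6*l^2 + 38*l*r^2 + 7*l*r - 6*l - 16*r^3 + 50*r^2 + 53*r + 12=-16*r^3 + r^2*(38*l + 44) + r*(-12*l^2 - 10*l + 12)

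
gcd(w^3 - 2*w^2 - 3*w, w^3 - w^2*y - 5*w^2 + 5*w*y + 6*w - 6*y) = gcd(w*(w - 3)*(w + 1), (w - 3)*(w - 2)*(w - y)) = w - 3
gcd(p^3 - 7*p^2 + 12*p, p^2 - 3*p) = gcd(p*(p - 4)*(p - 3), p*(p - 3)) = p^2 - 3*p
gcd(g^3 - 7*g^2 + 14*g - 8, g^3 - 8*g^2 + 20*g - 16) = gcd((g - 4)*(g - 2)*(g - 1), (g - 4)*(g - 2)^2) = g^2 - 6*g + 8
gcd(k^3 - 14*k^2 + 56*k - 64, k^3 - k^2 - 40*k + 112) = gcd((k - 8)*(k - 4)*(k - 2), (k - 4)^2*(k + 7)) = k - 4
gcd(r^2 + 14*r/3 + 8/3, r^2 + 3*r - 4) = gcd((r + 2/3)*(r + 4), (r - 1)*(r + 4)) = r + 4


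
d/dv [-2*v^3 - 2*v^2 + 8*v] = -6*v^2 - 4*v + 8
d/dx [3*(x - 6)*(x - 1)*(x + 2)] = 9*x^2 - 30*x - 24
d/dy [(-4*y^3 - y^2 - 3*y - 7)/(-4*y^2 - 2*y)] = (8*y^4 + 8*y^3 - 5*y^2 - 28*y - 7)/(2*y^2*(4*y^2 + 4*y + 1))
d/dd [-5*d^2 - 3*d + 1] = -10*d - 3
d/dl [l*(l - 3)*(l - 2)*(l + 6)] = 4*l^3 + 3*l^2 - 48*l + 36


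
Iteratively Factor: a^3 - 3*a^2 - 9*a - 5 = (a - 5)*(a^2 + 2*a + 1) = (a - 5)*(a + 1)*(a + 1)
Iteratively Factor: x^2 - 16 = (x + 4)*(x - 4)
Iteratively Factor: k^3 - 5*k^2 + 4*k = (k - 4)*(k^2 - k) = (k - 4)*(k - 1)*(k)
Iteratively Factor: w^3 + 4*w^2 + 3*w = (w + 3)*(w^2 + w) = (w + 1)*(w + 3)*(w)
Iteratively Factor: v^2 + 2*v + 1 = (v + 1)*(v + 1)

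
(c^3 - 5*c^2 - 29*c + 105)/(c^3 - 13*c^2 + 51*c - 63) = (c + 5)/(c - 3)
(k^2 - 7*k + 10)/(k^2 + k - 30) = (k - 2)/(k + 6)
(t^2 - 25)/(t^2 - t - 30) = (t - 5)/(t - 6)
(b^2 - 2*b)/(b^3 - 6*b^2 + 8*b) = 1/(b - 4)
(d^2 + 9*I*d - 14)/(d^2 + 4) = (d + 7*I)/(d - 2*I)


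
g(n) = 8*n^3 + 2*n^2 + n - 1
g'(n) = 24*n^2 + 4*n + 1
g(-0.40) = -1.59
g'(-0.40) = 3.24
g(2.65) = 164.57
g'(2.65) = 180.14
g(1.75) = 49.75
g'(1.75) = 81.50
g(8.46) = 4994.57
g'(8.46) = 1752.56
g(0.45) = 0.58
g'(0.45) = 7.66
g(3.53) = 379.35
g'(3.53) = 314.18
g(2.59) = 154.00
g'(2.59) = 172.35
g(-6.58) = -2200.11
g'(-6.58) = 1013.79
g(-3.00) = -202.00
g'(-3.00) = 205.00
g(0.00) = -1.00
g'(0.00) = 1.00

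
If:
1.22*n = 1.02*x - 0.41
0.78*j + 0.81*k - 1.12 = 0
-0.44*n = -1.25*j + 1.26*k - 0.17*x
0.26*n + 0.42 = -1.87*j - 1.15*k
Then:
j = -0.05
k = 1.43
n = -7.59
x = -8.67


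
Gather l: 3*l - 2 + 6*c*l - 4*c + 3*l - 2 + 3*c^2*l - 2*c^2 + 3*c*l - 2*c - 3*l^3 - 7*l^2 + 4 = -2*c^2 - 6*c - 3*l^3 - 7*l^2 + l*(3*c^2 + 9*c + 6)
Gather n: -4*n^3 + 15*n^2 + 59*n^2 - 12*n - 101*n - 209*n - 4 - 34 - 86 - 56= -4*n^3 + 74*n^2 - 322*n - 180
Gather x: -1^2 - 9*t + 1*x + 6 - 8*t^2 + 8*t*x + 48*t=-8*t^2 + 39*t + x*(8*t + 1) + 5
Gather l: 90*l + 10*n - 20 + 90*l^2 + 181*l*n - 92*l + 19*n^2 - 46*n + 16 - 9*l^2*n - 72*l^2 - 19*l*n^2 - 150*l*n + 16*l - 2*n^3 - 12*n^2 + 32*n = l^2*(18 - 9*n) + l*(-19*n^2 + 31*n + 14) - 2*n^3 + 7*n^2 - 4*n - 4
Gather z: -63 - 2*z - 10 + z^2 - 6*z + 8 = z^2 - 8*z - 65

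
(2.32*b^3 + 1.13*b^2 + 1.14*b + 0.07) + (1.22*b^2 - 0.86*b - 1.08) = 2.32*b^3 + 2.35*b^2 + 0.28*b - 1.01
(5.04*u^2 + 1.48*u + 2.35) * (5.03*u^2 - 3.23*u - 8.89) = 25.3512*u^4 - 8.8348*u^3 - 37.7655*u^2 - 20.7477*u - 20.8915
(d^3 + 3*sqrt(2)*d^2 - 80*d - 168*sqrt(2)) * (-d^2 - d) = -d^5 - 3*sqrt(2)*d^4 - d^4 - 3*sqrt(2)*d^3 + 80*d^3 + 80*d^2 + 168*sqrt(2)*d^2 + 168*sqrt(2)*d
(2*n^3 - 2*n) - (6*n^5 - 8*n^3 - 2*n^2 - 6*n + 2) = -6*n^5 + 10*n^3 + 2*n^2 + 4*n - 2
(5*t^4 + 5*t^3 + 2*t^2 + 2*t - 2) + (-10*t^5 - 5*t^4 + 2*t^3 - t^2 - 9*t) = -10*t^5 + 7*t^3 + t^2 - 7*t - 2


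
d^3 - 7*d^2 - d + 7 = (d - 7)*(d - 1)*(d + 1)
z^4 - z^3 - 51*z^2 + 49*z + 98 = (z - 7)*(z - 2)*(z + 1)*(z + 7)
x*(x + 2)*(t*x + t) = t*x^3 + 3*t*x^2 + 2*t*x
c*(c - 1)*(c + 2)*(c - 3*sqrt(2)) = c^4 - 3*sqrt(2)*c^3 + c^3 - 3*sqrt(2)*c^2 - 2*c^2 + 6*sqrt(2)*c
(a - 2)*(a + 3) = a^2 + a - 6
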